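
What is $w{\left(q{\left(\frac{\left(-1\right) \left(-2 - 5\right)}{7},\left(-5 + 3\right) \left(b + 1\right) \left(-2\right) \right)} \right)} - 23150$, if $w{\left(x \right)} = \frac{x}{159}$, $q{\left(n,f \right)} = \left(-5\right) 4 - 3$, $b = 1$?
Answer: $- \frac{3680873}{159} \approx -23150.0$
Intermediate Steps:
$q{\left(n,f \right)} = -23$ ($q{\left(n,f \right)} = -20 - 3 = -23$)
$w{\left(x \right)} = \frac{x}{159}$ ($w{\left(x \right)} = x \frac{1}{159} = \frac{x}{159}$)
$w{\left(q{\left(\frac{\left(-1\right) \left(-2 - 5\right)}{7},\left(-5 + 3\right) \left(b + 1\right) \left(-2\right) \right)} \right)} - 23150 = \frac{1}{159} \left(-23\right) - 23150 = - \frac{23}{159} - 23150 = - \frac{3680873}{159}$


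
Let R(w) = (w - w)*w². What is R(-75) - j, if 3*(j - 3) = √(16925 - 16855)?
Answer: -3 - √70/3 ≈ -5.7889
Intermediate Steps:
R(w) = 0 (R(w) = 0*w² = 0)
j = 3 + √70/3 (j = 3 + √(16925 - 16855)/3 = 3 + √70/3 ≈ 5.7889)
R(-75) - j = 0 - (3 + √70/3) = 0 + (-3 - √70/3) = -3 - √70/3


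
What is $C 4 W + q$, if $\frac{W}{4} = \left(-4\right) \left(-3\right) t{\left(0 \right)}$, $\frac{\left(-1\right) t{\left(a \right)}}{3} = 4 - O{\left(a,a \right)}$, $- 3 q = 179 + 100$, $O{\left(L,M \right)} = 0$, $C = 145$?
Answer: $-334173$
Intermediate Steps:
$q = -93$ ($q = - \frac{179 + 100}{3} = \left(- \frac{1}{3}\right) 279 = -93$)
$t{\left(a \right)} = -12$ ($t{\left(a \right)} = - 3 \left(4 - 0\right) = - 3 \left(4 + 0\right) = \left(-3\right) 4 = -12$)
$W = -576$ ($W = 4 \left(-4\right) \left(-3\right) \left(-12\right) = 4 \cdot 12 \left(-12\right) = 4 \left(-144\right) = -576$)
$C 4 W + q = 145 \cdot 4 \left(-576\right) - 93 = 145 \left(-2304\right) - 93 = -334080 - 93 = -334173$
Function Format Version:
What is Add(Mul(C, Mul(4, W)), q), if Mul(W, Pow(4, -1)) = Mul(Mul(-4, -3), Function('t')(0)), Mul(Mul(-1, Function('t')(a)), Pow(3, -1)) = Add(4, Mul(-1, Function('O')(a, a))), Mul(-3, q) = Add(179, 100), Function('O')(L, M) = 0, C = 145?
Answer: -334173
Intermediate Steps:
q = -93 (q = Mul(Rational(-1, 3), Add(179, 100)) = Mul(Rational(-1, 3), 279) = -93)
Function('t')(a) = -12 (Function('t')(a) = Mul(-3, Add(4, Mul(-1, 0))) = Mul(-3, Add(4, 0)) = Mul(-3, 4) = -12)
W = -576 (W = Mul(4, Mul(Mul(-4, -3), -12)) = Mul(4, Mul(12, -12)) = Mul(4, -144) = -576)
Add(Mul(C, Mul(4, W)), q) = Add(Mul(145, Mul(4, -576)), -93) = Add(Mul(145, -2304), -93) = Add(-334080, -93) = -334173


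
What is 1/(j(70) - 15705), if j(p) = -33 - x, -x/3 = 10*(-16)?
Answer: -1/16218 ≈ -6.1660e-5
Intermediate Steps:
x = 480 (x = -30*(-16) = -3*(-160) = 480)
j(p) = -513 (j(p) = -33 - 1*480 = -33 - 480 = -513)
1/(j(70) - 15705) = 1/(-513 - 15705) = 1/(-16218) = -1/16218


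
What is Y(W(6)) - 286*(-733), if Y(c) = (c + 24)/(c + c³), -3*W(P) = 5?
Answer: 35637857/170 ≈ 2.0963e+5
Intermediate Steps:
W(P) = -5/3 (W(P) = -⅓*5 = -5/3)
Y(c) = (24 + c)/(c + c³)
Y(W(6)) - 286*(-733) = (24 - 5/3)/(-5/3 + (-5/3)³) - 286*(-733) = (67/3)/(-5/3 - 125/27) + 209638 = (67/3)/(-170/27) + 209638 = -27/170*67/3 + 209638 = -603/170 + 209638 = 35637857/170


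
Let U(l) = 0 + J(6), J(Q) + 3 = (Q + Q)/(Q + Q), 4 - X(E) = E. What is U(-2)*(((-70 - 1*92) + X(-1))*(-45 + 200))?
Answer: 48670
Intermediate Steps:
X(E) = 4 - E
J(Q) = -2 (J(Q) = -3 + (Q + Q)/(Q + Q) = -3 + (2*Q)/((2*Q)) = -3 + (2*Q)*(1/(2*Q)) = -3 + 1 = -2)
U(l) = -2 (U(l) = 0 - 2 = -2)
U(-2)*(((-70 - 1*92) + X(-1))*(-45 + 200)) = -2*((-70 - 1*92) + (4 - 1*(-1)))*(-45 + 200) = -2*((-70 - 92) + (4 + 1))*155 = -2*(-162 + 5)*155 = -(-314)*155 = -2*(-24335) = 48670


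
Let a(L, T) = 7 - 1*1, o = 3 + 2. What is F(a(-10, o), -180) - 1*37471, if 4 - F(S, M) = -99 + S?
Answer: -37374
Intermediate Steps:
o = 5
a(L, T) = 6 (a(L, T) = 7 - 1 = 6)
F(S, M) = 103 - S (F(S, M) = 4 - (-99 + S) = 4 + (99 - S) = 103 - S)
F(a(-10, o), -180) - 1*37471 = (103 - 1*6) - 1*37471 = (103 - 6) - 37471 = 97 - 37471 = -37374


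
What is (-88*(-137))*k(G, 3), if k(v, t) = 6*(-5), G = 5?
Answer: -361680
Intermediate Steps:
k(v, t) = -30
(-88*(-137))*k(G, 3) = -88*(-137)*(-30) = 12056*(-30) = -361680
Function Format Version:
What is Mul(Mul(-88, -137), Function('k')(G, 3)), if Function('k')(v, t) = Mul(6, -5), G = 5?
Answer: -361680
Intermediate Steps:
Function('k')(v, t) = -30
Mul(Mul(-88, -137), Function('k')(G, 3)) = Mul(Mul(-88, -137), -30) = Mul(12056, -30) = -361680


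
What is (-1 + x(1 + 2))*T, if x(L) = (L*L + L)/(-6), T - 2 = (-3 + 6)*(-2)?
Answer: 12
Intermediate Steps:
T = -4 (T = 2 + (-3 + 6)*(-2) = 2 + 3*(-2) = 2 - 6 = -4)
x(L) = -L/6 - L²/6 (x(L) = (L² + L)*(-⅙) = (L + L²)*(-⅙) = -L/6 - L²/6)
(-1 + x(1 + 2))*T = (-1 - (1 + 2)*(1 + (1 + 2))/6)*(-4) = (-1 - ⅙*3*(1 + 3))*(-4) = (-1 - ⅙*3*4)*(-4) = (-1 - 2)*(-4) = -3*(-4) = 12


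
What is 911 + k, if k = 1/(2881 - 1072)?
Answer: 1648000/1809 ≈ 911.00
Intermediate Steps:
k = 1/1809 ≈ 0.00055279
911 + k = 911 + 1/1809 = 1648000/1809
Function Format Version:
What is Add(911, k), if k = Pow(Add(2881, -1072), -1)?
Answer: Rational(1648000, 1809) ≈ 911.00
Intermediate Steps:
k = Rational(1, 1809) (k = Pow(1809, -1) = Rational(1, 1809) ≈ 0.00055279)
Add(911, k) = Add(911, Rational(1, 1809)) = Rational(1648000, 1809)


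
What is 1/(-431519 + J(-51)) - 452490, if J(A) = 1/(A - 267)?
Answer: -62092054727388/137223043 ≈ -4.5249e+5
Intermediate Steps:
J(A) = 1/(-267 + A)
1/(-431519 + J(-51)) - 452490 = 1/(-431519 + 1/(-267 - 51)) - 452490 = 1/(-431519 + 1/(-318)) - 452490 = 1/(-431519 - 1/318) - 452490 = 1/(-137223043/318) - 452490 = -318/137223043 - 452490 = -62092054727388/137223043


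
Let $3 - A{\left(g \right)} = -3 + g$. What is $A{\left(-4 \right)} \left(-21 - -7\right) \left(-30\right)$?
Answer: $4200$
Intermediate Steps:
$A{\left(g \right)} = 6 - g$ ($A{\left(g \right)} = 3 - \left(-3 + g\right) = 6 - g$)
$A{\left(-4 \right)} \left(-21 - -7\right) \left(-30\right) = \left(6 - -4\right) \left(-21 - -7\right) \left(-30\right) = \left(6 + 4\right) \left(-21 + 7\right) \left(-30\right) = 10 \left(-14\right) \left(-30\right) = \left(-140\right) \left(-30\right) = 4200$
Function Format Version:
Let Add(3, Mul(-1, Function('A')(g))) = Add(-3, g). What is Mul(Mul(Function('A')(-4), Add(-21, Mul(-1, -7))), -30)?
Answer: 4200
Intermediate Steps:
Function('A')(g) = Add(6, Mul(-1, g)) (Function('A')(g) = Add(3, Mul(-1, Add(-3, g))) = Add(3, Add(3, Mul(-1, g))) = Add(6, Mul(-1, g)))
Mul(Mul(Function('A')(-4), Add(-21, Mul(-1, -7))), -30) = Mul(Mul(Add(6, Mul(-1, -4)), Add(-21, Mul(-1, -7))), -30) = Mul(Mul(Add(6, 4), Add(-21, 7)), -30) = Mul(Mul(10, -14), -30) = Mul(-140, -30) = 4200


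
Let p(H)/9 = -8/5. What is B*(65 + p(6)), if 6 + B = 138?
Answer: 33396/5 ≈ 6679.2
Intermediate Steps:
B = 132 (B = -6 + 138 = 132)
p(H) = -72/5 (p(H) = 9*(-8/5) = -72/5)
B*(65 + p(6)) = 132*(65 - 72/5) = 132*(253/5) = 33396/5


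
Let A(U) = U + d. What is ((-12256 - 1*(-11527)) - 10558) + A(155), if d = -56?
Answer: -11188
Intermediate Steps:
A(U) = -56 + U (A(U) = U - 56 = -56 + U)
((-12256 - 1*(-11527)) - 10558) + A(155) = ((-12256 - 1*(-11527)) - 10558) + (-56 + 155) = ((-12256 + 11527) - 10558) + 99 = (-729 - 10558) + 99 = -11287 + 99 = -11188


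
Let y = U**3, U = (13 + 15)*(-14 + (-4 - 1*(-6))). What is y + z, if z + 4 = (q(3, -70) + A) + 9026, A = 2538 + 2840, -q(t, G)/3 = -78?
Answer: -37918422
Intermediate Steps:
q(t, G) = 234 (q(t, G) = -3*(-78) = 234)
A = 5378
z = 14634 (z = -4 + ((234 + 5378) + 9026) = -4 + (5612 + 9026) = -4 + 14638 = 14634)
U = -336 (U = 28*(-14 + (-4 + 6)) = 28*(-14 + 2) = 28*(-12) = -336)
y = -37933056 (y = (-336)**3 = -37933056)
y + z = -37933056 + 14634 = -37918422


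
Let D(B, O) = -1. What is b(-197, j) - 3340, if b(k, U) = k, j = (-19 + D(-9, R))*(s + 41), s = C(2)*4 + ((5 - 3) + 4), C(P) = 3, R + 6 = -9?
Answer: -3537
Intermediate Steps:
R = -15 (R = -6 - 9 = -15)
s = 18 (s = 3*4 + ((5 - 3) + 4) = 12 + (2 + 4) = 12 + 6 = 18)
j = -1180 (j = (-19 - 1)*(18 + 41) = -20*59 = -1180)
b(-197, j) - 3340 = -197 - 3340 = -3537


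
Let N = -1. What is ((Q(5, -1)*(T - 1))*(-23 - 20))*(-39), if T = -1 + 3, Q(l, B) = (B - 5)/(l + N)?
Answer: -5031/2 ≈ -2515.5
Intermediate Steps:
Q(l, B) = (-5 + B)/(-1 + l) (Q(l, B) = (B - 5)/(l - 1) = (-5 + B)/(-1 + l))
T = 2
((Q(5, -1)*(T - 1))*(-23 - 20))*(-39) = ((((-5 - 1)/(-1 + 5))*(2 - 1))*(-23 - 20))*(-39) = (((-6/4)*1)*(-43))*(-39) = ((((¼)*(-6))*1)*(-43))*(-39) = (-3/2*1*(-43))*(-39) = -3/2*(-43)*(-39) = (129/2)*(-39) = -5031/2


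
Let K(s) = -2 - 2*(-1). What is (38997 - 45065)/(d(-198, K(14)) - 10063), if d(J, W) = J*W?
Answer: 6068/10063 ≈ 0.60300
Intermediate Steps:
K(s) = 0 (K(s) = -2 + 2 = 0)
(38997 - 45065)/(d(-198, K(14)) - 10063) = (38997 - 45065)/(-198*0 - 10063) = -6068/(0 - 10063) = -6068/(-10063) = -6068*(-1/10063) = 6068/10063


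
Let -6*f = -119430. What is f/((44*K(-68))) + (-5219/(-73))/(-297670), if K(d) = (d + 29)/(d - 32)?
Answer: 212026357349/182786890 ≈ 1160.0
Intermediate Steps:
f = 19905 (f = -1/6*(-119430) = 19905)
K(d) = (29 + d)/(-32 + d)
f/((44*K(-68))) + (-5219/(-73))/(-297670) = 19905/((44*((29 - 68)/(-32 - 68)))) + (-5219/(-73))/(-297670) = 19905/((44*(-39/(-100)))) - 1/73*(-5219)*(-1/297670) = 19905/((44*(-1/100*(-39)))) + (5219/73)*(-1/297670) = 19905/((44*(39/100))) - 307/1278230 = 19905/(429/25) - 307/1278230 = 19905*(25/429) - 307/1278230 = 165875/143 - 307/1278230 = 212026357349/182786890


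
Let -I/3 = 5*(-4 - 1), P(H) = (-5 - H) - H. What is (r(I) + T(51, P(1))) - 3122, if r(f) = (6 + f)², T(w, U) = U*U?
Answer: 3488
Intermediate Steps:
P(H) = -5 - 2*H
T(w, U) = U²
I = 75 (I = -15*(-4 - 1) = -15*(-5) = -3*(-25) = 75)
(r(I) + T(51, P(1))) - 3122 = ((6 + 75)² + (-5 - 2*1)²) - 3122 = (81² + (-5 - 2)²) - 3122 = (6561 + (-7)²) - 3122 = (6561 + 49) - 3122 = 6610 - 3122 = 3488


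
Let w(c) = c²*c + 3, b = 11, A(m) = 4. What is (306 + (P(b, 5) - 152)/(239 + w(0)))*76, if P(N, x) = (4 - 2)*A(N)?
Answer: 2808504/121 ≈ 23211.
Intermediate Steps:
w(c) = 3 + c³ (w(c) = c³ + 3 = 3 + c³)
P(N, x) = 8 (P(N, x) = (4 - 2)*4 = 2*4 = 8)
(306 + (P(b, 5) - 152)/(239 + w(0)))*76 = (306 + (8 - 152)/(239 + (3 + 0³)))*76 = (306 - 144/(239 + (3 + 0)))*76 = (306 - 144/(239 + 3))*76 = (306 - 144/242)*76 = (306 - 144*1/242)*76 = (306 - 72/121)*76 = (36954/121)*76 = 2808504/121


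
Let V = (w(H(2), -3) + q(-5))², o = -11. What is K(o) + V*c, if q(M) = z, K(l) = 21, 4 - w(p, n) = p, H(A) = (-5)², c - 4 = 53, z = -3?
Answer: 32853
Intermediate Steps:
c = 57 (c = 4 + 53 = 57)
H(A) = 25
w(p, n) = 4 - p
q(M) = -3
V = 576 (V = ((4 - 1*25) - 3)² = ((4 - 25) - 3)² = (-21 - 3)² = (-24)² = 576)
K(o) + V*c = 21 + 576*57 = 21 + 32832 = 32853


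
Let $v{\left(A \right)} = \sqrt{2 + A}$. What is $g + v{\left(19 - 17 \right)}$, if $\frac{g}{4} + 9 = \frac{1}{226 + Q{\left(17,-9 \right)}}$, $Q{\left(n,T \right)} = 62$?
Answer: $- \frac{2447}{72} \approx -33.986$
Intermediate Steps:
$g = - \frac{2591}{72}$ ($g = -36 + \frac{4}{226 + 62} = -36 + \frac{4}{288} = -36 + 4 \cdot \frac{1}{288} = -36 + \frac{1}{72} = - \frac{2591}{72} \approx -35.986$)
$g + v{\left(19 - 17 \right)} = - \frac{2591}{72} + \sqrt{2 + \left(19 - 17\right)} = - \frac{2591}{72} + \sqrt{2 + 2} = - \frac{2591}{72} + \sqrt{4} = - \frac{2591}{72} + 2 = - \frac{2447}{72}$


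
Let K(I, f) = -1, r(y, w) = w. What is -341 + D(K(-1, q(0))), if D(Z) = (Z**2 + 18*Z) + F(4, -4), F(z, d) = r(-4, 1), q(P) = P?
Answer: -357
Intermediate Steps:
F(z, d) = 1
D(Z) = 1 + Z**2 + 18*Z (D(Z) = (Z**2 + 18*Z) + 1 = 1 + Z**2 + 18*Z)
-341 + D(K(-1, q(0))) = -341 + (1 + (-1)**2 + 18*(-1)) = -341 + (1 + 1 - 18) = -341 - 16 = -357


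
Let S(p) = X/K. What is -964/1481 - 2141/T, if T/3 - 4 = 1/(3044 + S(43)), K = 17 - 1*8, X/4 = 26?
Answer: -87515723528/488769987 ≈ -179.05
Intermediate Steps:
X = 104 (X = 4*26 = 104)
K = 9 (K = 17 - 8 = 9)
S(p) = 104/9
T = 330027/27500 (T = 12 + 3/(3044 + 104/9) = 12 + 3/(27500/9) = 12 + 3*(9/27500) = 12 + 27/27500 = 330027/27500 ≈ 12.001)
-964/1481 - 2141/T = -964/1481 - 2141/330027/27500 = -964*1/1481 - 2141*27500/330027 = -964/1481 - 58877500/330027 = -87515723528/488769987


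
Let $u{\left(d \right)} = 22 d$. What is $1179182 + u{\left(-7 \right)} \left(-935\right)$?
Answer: $1323172$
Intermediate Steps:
$1179182 + u{\left(-7 \right)} \left(-935\right) = 1179182 + 22 \left(-7\right) \left(-935\right) = 1179182 - -143990 = 1179182 + 143990 = 1323172$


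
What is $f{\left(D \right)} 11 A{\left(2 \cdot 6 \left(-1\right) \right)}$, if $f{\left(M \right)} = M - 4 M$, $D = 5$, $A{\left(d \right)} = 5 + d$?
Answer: $1155$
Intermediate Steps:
$f{\left(M \right)} = - 3 M$
$f{\left(D \right)} 11 A{\left(2 \cdot 6 \left(-1\right) \right)} = \left(-3\right) 5 \cdot 11 \left(5 + 2 \cdot 6 \left(-1\right)\right) = \left(-15\right) 11 \left(5 + 12 \left(-1\right)\right) = - 165 \left(5 - 12\right) = \left(-165\right) \left(-7\right) = 1155$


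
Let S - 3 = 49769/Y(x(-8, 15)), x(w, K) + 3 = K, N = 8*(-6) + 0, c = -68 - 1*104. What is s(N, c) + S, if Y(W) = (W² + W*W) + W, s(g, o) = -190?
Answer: -6331/300 ≈ -21.103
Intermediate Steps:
c = -172 (c = -68 - 104 = -172)
N = -48 (N = -48 + 0 = -48)
x(w, K) = -3 + K
Y(W) = W + 2*W² (Y(W) = (W² + W²) + W = 2*W² + W = W + 2*W²)
S = 50669/300 (S = 3 + 49769/(((-3 + 15)*(1 + 2*(-3 + 15)))) = 3 + 49769/((12*(1 + 2*12))) = 3 + 49769/((12*(1 + 24))) = 3 + 49769/((12*25)) = 3 + 49769/300 = 50669/300 ≈ 168.90)
s(N, c) + S = -190 + 50669/300 = -6331/300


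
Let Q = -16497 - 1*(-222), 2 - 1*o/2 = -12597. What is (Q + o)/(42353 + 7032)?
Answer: 8923/49385 ≈ 0.18068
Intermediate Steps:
o = 25198 (o = 4 - 2*(-12597) = 4 + 25194 = 25198)
Q = -16275 (Q = -16497 + 222 = -16275)
(Q + o)/(42353 + 7032) = (-16275 + 25198)/(42353 + 7032) = 8923/49385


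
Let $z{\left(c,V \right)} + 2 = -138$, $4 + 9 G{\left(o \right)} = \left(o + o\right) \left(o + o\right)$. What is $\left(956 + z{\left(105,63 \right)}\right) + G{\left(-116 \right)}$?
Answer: $6796$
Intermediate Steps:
$G{\left(o \right)} = - \frac{4}{9} + \frac{4 o^{2}}{9}$ ($G{\left(o \right)} = - \frac{4}{9} + \frac{\left(o + o\right) \left(o + o\right)}{9} = - \frac{4}{9} + \frac{2 o 2 o}{9} = - \frac{4}{9} + \frac{4 o^{2}}{9}$)
$z{\left(c,V \right)} = -140$ ($z{\left(c,V \right)} = -2 - 138 = -140$)
$\left(956 + z{\left(105,63 \right)}\right) + G{\left(-116 \right)} = \left(956 - 140\right) - \left(\frac{4}{9} - \frac{4 \left(-116\right)^{2}}{9}\right) = 816 + \left(- \frac{4}{9} + \frac{4}{9} \cdot 13456\right) = 816 + \left(- \frac{4}{9} + \frac{53824}{9}\right) = 816 + 5980 = 6796$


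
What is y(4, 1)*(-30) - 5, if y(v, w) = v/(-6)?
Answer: 15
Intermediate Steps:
y(v, w) = -v/6 (y(v, w) = v*(-⅙) = -v/6)
y(4, 1)*(-30) - 5 = -⅙*4*(-30) - 5 = -⅔*(-30) - 5 = 20 - 5 = 15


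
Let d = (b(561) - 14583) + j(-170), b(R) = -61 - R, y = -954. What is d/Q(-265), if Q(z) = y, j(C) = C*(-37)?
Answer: 8915/954 ≈ 9.3449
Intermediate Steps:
j(C) = -37*C
Q(z) = -954
d = -8915 (d = ((-61 - 1*561) - 14583) - 37*(-170) = ((-61 - 561) - 14583) + 6290 = (-622 - 14583) + 6290 = -15205 + 6290 = -8915)
d/Q(-265) = -8915/(-954) = -8915*(-1/954) = 8915/954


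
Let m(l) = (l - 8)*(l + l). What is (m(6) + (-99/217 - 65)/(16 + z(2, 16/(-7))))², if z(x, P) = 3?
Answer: 12804280336/16999129 ≈ 753.23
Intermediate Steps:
m(l) = 2*l*(-8 + l) (m(l) = (-8 + l)*(2*l) = 2*l*(-8 + l))
(m(6) + (-99/217 - 65)/(16 + z(2, 16/(-7))))² = (2*6*(-8 + 6) + (-99/217 - 65)/(16 + 3))² = (2*6*(-2) + (-99*1/217 - 65)/19)² = (-24 + (-99/217 - 65)*(1/19))² = (-24 - 14204/217*1/19)² = (-24 - 14204/4123)² = (-113156/4123)² = 12804280336/16999129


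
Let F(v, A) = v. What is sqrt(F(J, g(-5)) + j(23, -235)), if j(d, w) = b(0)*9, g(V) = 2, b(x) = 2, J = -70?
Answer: 2*I*sqrt(13) ≈ 7.2111*I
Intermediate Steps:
j(d, w) = 18 (j(d, w) = 2*9 = 18)
sqrt(F(J, g(-5)) + j(23, -235)) = sqrt(-70 + 18) = sqrt(-52) = 2*I*sqrt(13)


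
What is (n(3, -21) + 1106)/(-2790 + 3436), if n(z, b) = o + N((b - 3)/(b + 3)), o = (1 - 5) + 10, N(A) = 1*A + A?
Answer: 88/51 ≈ 1.7255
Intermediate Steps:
N(A) = 2*A (N(A) = A + A = 2*A)
o = 6 (o = -4 + 10 = 6)
n(z, b) = 6 + 2*(-3 + b)/(3 + b) (n(z, b) = 6 + 2*((b - 3)/(b + 3)) = 6 + 2*((-3 + b)/(3 + b)) = 6 + 2*(-3 + b)/(3 + b))
(n(3, -21) + 1106)/(-2790 + 3436) = (4*(3 + 2*(-21))/(3 - 21) + 1106)/(-2790 + 3436) = (4*(3 - 42)/(-18) + 1106)/646 = (4*(-1/18)*(-39) + 1106)*(1/646) = (26/3 + 1106)*(1/646) = (3344/3)*(1/646) = 88/51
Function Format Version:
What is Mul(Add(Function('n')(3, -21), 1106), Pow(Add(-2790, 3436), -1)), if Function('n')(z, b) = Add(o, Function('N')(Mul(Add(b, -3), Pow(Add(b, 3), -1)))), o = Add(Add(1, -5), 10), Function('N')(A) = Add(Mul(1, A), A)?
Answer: Rational(88, 51) ≈ 1.7255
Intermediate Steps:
Function('N')(A) = Mul(2, A) (Function('N')(A) = Add(A, A) = Mul(2, A))
o = 6 (o = Add(-4, 10) = 6)
Function('n')(z, b) = Add(6, Mul(2, Pow(Add(3, b), -1), Add(-3, b))) (Function('n')(z, b) = Add(6, Mul(2, Mul(Add(b, -3), Pow(Add(b, 3), -1)))) = Add(6, Mul(2, Mul(Add(-3, b), Pow(Add(3, b), -1)))) = Add(6, Mul(2, Mul(Pow(Add(3, b), -1), Add(-3, b)))) = Add(6, Mul(2, Pow(Add(3, b), -1), Add(-3, b))))
Mul(Add(Function('n')(3, -21), 1106), Pow(Add(-2790, 3436), -1)) = Mul(Add(Mul(4, Pow(Add(3, -21), -1), Add(3, Mul(2, -21))), 1106), Pow(Add(-2790, 3436), -1)) = Mul(Add(Mul(4, Pow(-18, -1), Add(3, -42)), 1106), Pow(646, -1)) = Mul(Add(Mul(4, Rational(-1, 18), -39), 1106), Rational(1, 646)) = Mul(Add(Rational(26, 3), 1106), Rational(1, 646)) = Mul(Rational(3344, 3), Rational(1, 646)) = Rational(88, 51)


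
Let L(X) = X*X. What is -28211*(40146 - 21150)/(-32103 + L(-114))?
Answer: 178632052/6369 ≈ 28047.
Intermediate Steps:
L(X) = X**2
-28211*(40146 - 21150)/(-32103 + L(-114)) = -28211*(40146 - 21150)/(-32103 + (-114)**2) = -28211*18996/(-32103 + 12996) = -28211/((-19107*1/18996)) = -28211/(-6369/6332) = -28211*(-6332/6369) = 178632052/6369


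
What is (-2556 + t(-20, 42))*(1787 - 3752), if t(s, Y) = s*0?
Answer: 5022540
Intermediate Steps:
t(s, Y) = 0
(-2556 + t(-20, 42))*(1787 - 3752) = (-2556 + 0)*(1787 - 3752) = -2556*(-1965) = 5022540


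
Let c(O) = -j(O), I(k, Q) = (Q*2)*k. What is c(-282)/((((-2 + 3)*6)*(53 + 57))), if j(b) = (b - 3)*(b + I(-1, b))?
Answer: 2679/22 ≈ 121.77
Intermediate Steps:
I(k, Q) = 2*Q*k (I(k, Q) = (2*Q)*k = 2*Q*k)
j(b) = -b*(-3 + b) (j(b) = (b - 3)*(b + 2*b*(-1)) = (-3 + b)*(b - 2*b) = (-3 + b)*(-b) = -b*(-3 + b))
c(O) = -O*(3 - O)
c(-282)/((((-2 + 3)*6)*(53 + 57))) = (-282*(-3 - 282))/((((-2 + 3)*6)*(53 + 57))) = (-282*(-285))/(((1*6)*110)) = 80370/((6*110)) = 80370/660 = 80370*(1/660) = 2679/22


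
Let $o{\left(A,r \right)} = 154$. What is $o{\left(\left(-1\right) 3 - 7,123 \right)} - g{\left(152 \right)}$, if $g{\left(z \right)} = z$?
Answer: $2$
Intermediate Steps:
$o{\left(\left(-1\right) 3 - 7,123 \right)} - g{\left(152 \right)} = 154 - 152 = 2$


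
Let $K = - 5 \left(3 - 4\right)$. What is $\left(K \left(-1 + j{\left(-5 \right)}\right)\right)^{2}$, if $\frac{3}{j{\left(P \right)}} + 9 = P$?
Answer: $\frac{7225}{196} \approx 36.862$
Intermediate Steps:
$j{\left(P \right)} = \frac{3}{-9 + P}$
$K = 5$ ($K = \left(-5\right) \left(-1\right) = 5$)
$\left(K \left(-1 + j{\left(-5 \right)}\right)\right)^{2} = \left(5 \left(-1 + \frac{3}{-9 - 5}\right)\right)^{2} = \left(5 \left(-1 + \frac{3}{-14}\right)\right)^{2} = \left(5 \left(-1 + 3 \left(- \frac{1}{14}\right)\right)\right)^{2} = \left(5 \left(-1 - \frac{3}{14}\right)\right)^{2} = \left(5 \left(- \frac{17}{14}\right)\right)^{2} = \left(- \frac{85}{14}\right)^{2} = \frac{7225}{196}$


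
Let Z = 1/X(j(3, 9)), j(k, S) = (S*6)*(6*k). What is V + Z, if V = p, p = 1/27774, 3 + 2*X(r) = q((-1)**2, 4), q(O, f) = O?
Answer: -27773/27774 ≈ -0.99996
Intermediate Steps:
j(k, S) = 36*S*k (j(k, S) = (6*S)*(6*k) = 36*S*k)
X(r) = -1 (X(r) = -3/2 + (1/2)*(-1)**2 = -3/2 + (1/2)*1 = -3/2 + 1/2 = -1)
p = 1/27774 ≈ 3.6005e-5
Z = -1 (Z = 1/(-1) = -1)
V = 1/27774 ≈ 3.6005e-5
V + Z = 1/27774 - 1 = -27773/27774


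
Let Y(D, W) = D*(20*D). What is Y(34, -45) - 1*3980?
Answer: 19140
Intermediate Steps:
Y(D, W) = 20*D²
Y(34, -45) - 1*3980 = 20*34² - 1*3980 = 20*1156 - 3980 = 23120 - 3980 = 19140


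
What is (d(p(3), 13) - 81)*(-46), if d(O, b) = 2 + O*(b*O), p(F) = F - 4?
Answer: 3036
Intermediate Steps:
p(F) = -4 + F
d(O, b) = 2 + b*O**2 (d(O, b) = 2 + O*(O*b) = 2 + b*O**2)
(d(p(3), 13) - 81)*(-46) = ((2 + 13*(-4 + 3)**2) - 81)*(-46) = ((2 + 13*(-1)**2) - 81)*(-46) = ((2 + 13*1) - 81)*(-46) = ((2 + 13) - 81)*(-46) = (15 - 81)*(-46) = -66*(-46) = 3036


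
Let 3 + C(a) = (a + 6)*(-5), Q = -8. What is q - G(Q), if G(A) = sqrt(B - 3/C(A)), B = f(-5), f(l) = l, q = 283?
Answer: 283 - I*sqrt(266)/7 ≈ 283.0 - 2.3299*I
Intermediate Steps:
C(a) = -33 - 5*a (C(a) = -3 + (a + 6)*(-5) = -3 + (6 + a)*(-5) = -3 + (-30 - 5*a) = -33 - 5*a)
B = -5
G(A) = sqrt(-5 - 3/(-33 - 5*A))
q - G(Q) = 283 - sqrt((162 + 25*(-8))/(-33 - 5*(-8))) = 283 - sqrt((162 - 200)/(-33 + 40)) = 283 - sqrt(-38/7) = 283 - I*sqrt(266)/7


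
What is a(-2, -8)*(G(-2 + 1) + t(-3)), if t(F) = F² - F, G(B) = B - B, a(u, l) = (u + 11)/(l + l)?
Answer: -27/4 ≈ -6.7500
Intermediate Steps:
a(u, l) = (11 + u)/(2*l) (a(u, l) = (11 + u)/((2*l)) = (11 + u)*(1/(2*l)) = (11 + u)/(2*l))
G(B) = 0
a(-2, -8)*(G(-2 + 1) + t(-3)) = ((½)*(11 - 2)/(-8))*(0 - 3*(-1 - 3)) = ((½)*(-⅛)*9)*(0 - 3*(-4)) = -9*(0 + 12)/16 = -9/16*12 = -27/4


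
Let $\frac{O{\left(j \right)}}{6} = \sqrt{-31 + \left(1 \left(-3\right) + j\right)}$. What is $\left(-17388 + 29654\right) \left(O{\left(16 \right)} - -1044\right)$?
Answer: $12805704 + 220788 i \sqrt{2} \approx 1.2806 \cdot 10^{7} + 3.1224 \cdot 10^{5} i$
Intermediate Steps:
$O{\left(j \right)} = 6 \sqrt{-34 + j}$ ($O{\left(j \right)} = 6 \sqrt{-31 + \left(1 \left(-3\right) + j\right)} = 6 \sqrt{-31 + \left(-3 + j\right)} = 6 \sqrt{-34 + j}$)
$\left(-17388 + 29654\right) \left(O{\left(16 \right)} - -1044\right) = \left(-17388 + 29654\right) \left(6 \sqrt{-34 + 16} - -1044\right) = 12266 \left(6 \sqrt{-18} + 1044\right) = 12266 \left(6 \cdot 3 i \sqrt{2} + 1044\right) = 12266 \left(18 i \sqrt{2} + 1044\right) = 12266 \left(1044 + 18 i \sqrt{2}\right) = 12805704 + 220788 i \sqrt{2}$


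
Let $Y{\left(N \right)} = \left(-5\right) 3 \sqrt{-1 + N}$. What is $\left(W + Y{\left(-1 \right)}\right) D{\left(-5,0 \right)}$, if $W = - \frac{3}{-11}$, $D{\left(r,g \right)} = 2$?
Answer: $\frac{6}{11} - 30 i \sqrt{2} \approx 0.54545 - 42.426 i$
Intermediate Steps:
$W = \frac{3}{11}$ ($W = \left(-3\right) \left(- \frac{1}{11}\right) = \frac{3}{11} \approx 0.27273$)
$Y{\left(N \right)} = - 15 \sqrt{-1 + N}$
$\left(W + Y{\left(-1 \right)}\right) D{\left(-5,0 \right)} = \left(\frac{3}{11} - 15 \sqrt{-1 - 1}\right) 2 = \left(\frac{3}{11} - 15 \sqrt{-2}\right) 2 = \left(\frac{3}{11} - 15 i \sqrt{2}\right) 2 = \frac{6}{11} - 30 i \sqrt{2}$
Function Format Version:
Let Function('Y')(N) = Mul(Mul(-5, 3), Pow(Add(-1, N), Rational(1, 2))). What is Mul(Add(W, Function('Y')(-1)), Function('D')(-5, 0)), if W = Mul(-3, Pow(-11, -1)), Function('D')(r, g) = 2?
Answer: Add(Rational(6, 11), Mul(-30, I, Pow(2, Rational(1, 2)))) ≈ Add(0.54545, Mul(-42.426, I))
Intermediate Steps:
W = Rational(3, 11) (W = Mul(-3, Rational(-1, 11)) = Rational(3, 11) ≈ 0.27273)
Function('Y')(N) = Mul(-15, Pow(Add(-1, N), Rational(1, 2)))
Mul(Add(W, Function('Y')(-1)), Function('D')(-5, 0)) = Mul(Add(Rational(3, 11), Mul(-15, Pow(Add(-1, -1), Rational(1, 2)))), 2) = Mul(Add(Rational(3, 11), Mul(-15, Pow(-2, Rational(1, 2)))), 2) = Mul(Add(Rational(3, 11), Mul(-15, Mul(I, Pow(2, Rational(1, 2))))), 2) = Mul(Add(Rational(3, 11), Mul(-15, I, Pow(2, Rational(1, 2)))), 2) = Add(Rational(6, 11), Mul(-30, I, Pow(2, Rational(1, 2))))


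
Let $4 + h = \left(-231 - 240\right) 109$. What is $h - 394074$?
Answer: $-445417$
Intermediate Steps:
$h = -51343$ ($h = -4 + \left(-231 - 240\right) 109 = -4 - 51339 = -51343$)
$h - 394074 = -51343 - 394074 = -445417$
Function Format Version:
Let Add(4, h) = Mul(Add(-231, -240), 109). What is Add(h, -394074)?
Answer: -445417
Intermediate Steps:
h = -51343 (h = Add(-4, Mul(Add(-231, -240), 109)) = Add(-4, Mul(-471, 109)) = Add(-4, -51339) = -51343)
Add(h, -394074) = Add(-51343, -394074) = -445417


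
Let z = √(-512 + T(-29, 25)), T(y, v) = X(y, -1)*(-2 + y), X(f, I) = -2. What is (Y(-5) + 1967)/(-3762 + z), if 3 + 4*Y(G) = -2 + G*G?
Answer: -412148/786283 - 4930*I*√2/2358849 ≈ -0.52417 - 0.0029557*I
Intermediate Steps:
T(y, v) = 4 - 2*y (T(y, v) = -2*(-2 + y) = 4 - 2*y)
Y(G) = -5/4 + G²/4 (Y(G) = -¾ + (-2 + G*G)/4 = -¾ + (-2 + G²)/4 = -¾ + (-½ + G²/4) = -5/4 + G²/4)
z = 15*I*√2 (z = √(-512 + (4 - 2*(-29))) = √(-512 + (4 + 58)) = √(-512 + 62) = √(-450) = 15*I*√2 ≈ 21.213*I)
(Y(-5) + 1967)/(-3762 + z) = ((-5/4 + (¼)*(-5)²) + 1967)/(-3762 + 15*I*√2) = ((-5/4 + (¼)*25) + 1967)/(-3762 + 15*I*√2) = ((-5/4 + 25/4) + 1967)/(-3762 + 15*I*√2) = (5 + 1967)/(-3762 + 15*I*√2) = 1972/(-3762 + 15*I*√2)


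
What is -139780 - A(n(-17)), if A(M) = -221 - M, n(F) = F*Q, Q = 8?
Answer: -139695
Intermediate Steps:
n(F) = 8*F (n(F) = F*8 = 8*F)
-139780 - A(n(-17)) = -139780 - (-221 - 8*(-17)) = -139780 - (-221 - 1*(-136)) = -139780 - (-221 + 136) = -139780 - 1*(-85) = -139780 + 85 = -139695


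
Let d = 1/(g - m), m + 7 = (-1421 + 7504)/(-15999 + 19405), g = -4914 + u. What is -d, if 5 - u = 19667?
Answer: 3406/83688097 ≈ 4.0699e-5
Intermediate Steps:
u = -19662 (u = 5 - 1*19667 = 5 - 19667 = -19662)
g = -24576 (g = -4914 - 19662 = -24576)
m = -17759/3406 (m = -7 + (-1421 + 7504)/(-15999 + 19405) = -7 + 6083/3406 = -17759/3406 ≈ -5.2140)
d = -3406/83688097 (d = 1/(-24576 - 1*(-17759/3406)) = 1/(-24576 + 17759/3406) = 1/(-83688097/3406) = -3406/83688097 ≈ -4.0699e-5)
-d = -1*(-3406/83688097) = 3406/83688097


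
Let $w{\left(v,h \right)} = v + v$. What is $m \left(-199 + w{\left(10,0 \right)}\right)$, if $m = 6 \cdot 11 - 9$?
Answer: $-10203$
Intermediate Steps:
$w{\left(v,h \right)} = 2 v$
$m = 57$ ($m = 66 - 9 = 57$)
$m \left(-199 + w{\left(10,0 \right)}\right) = 57 \left(-199 + 2 \cdot 10\right) = 57 \left(-199 + 20\right) = 57 \left(-179\right) = -10203$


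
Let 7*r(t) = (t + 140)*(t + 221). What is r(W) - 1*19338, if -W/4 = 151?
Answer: 42346/7 ≈ 6049.4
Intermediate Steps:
W = -604 (W = -4*151 = -604)
r(t) = (140 + t)*(221 + t)/7 (r(t) = ((t + 140)*(t + 221))/7 = ((140 + t)*(221 + t))/7 = (140 + t)*(221 + t)/7)
r(W) - 1*19338 = (4420 + (⅐)*(-604)² + (361/7)*(-604)) - 1*19338 = (4420 + (⅐)*364816 - 218044/7) - 19338 = (4420 + 364816/7 - 218044/7) - 19338 = 177712/7 - 19338 = 42346/7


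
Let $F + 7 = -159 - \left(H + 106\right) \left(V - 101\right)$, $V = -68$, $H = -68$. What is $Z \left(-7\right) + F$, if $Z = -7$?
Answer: $6305$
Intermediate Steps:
$F = 6256$ ($F = -7 - \left(159 + \left(-68 + 106\right) \left(-68 - 101\right)\right) = -7 - \left(159 + 38 \left(-169\right)\right) = -7 - -6263 = -7 + \left(-159 + 6422\right) = -7 + 6263 = 6256$)
$Z \left(-7\right) + F = \left(-7\right) \left(-7\right) + 6256 = 49 + 6256 = 6305$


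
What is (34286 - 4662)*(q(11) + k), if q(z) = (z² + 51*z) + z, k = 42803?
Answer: 1288525504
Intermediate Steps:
q(z) = z² + 52*z
(34286 - 4662)*(q(11) + k) = (34286 - 4662)*(11*(52 + 11) + 42803) = 29624*(11*63 + 42803) = 29624*(693 + 42803) = 29624*43496 = 1288525504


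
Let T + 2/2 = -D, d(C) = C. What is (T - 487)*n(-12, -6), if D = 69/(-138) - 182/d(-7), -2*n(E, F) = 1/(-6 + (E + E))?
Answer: -1027/120 ≈ -8.5583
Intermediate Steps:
n(E, F) = -1/(2*(-6 + 2*E)) (n(E, F) = -1/(2*(-6 + (E + E))) = -1/(2*(-6 + 2*E)))
D = 51/2 (D = 69/(-138) - 182/(-7) = 69*(-1/138) - 182*(-⅐) = -½ + 26 = 51/2 ≈ 25.500)
T = -53/2 (T = -1 - 1*51/2 = -1 - 51/2 = -53/2 ≈ -26.500)
(T - 487)*n(-12, -6) = (-53/2 - 487)*(-1/(-12 + 4*(-12))) = -(-1027)/(2*(-12 - 48)) = -(-1027)/(2*(-60)) = -(-1027)*(-1)/(2*60) = -1027/2*1/60 = -1027/120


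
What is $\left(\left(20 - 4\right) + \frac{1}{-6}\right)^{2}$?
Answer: $\frac{9025}{36} \approx 250.69$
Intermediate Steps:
$\left(\left(20 - 4\right) + \frac{1}{-6}\right)^{2} = \left(\left(20 - 4\right) - \frac{1}{6}\right)^{2} = \left(16 - \frac{1}{6}\right)^{2} = \left(\frac{95}{6}\right)^{2} = \frac{9025}{36}$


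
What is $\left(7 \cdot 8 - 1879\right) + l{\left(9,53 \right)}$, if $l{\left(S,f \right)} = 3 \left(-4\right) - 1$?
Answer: $-1836$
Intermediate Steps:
$l{\left(S,f \right)} = -13$ ($l{\left(S,f \right)} = -12 - 1 = -13$)
$\left(7 \cdot 8 - 1879\right) + l{\left(9,53 \right)} = \left(7 \cdot 8 - 1879\right) - 13 = \left(56 - 1879\right) - 13 = -1823 - 13 = -1836$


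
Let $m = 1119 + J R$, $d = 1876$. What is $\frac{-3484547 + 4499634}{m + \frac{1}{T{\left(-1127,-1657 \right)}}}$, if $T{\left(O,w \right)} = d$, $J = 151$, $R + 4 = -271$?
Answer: $- \frac{1904303212}{75801655} \approx -25.122$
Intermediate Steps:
$R = -275$ ($R = -4 - 271 = -275$)
$T{\left(O,w \right)} = 1876$
$m = -40406$ ($m = 1119 + 151 \left(-275\right) = 1119 - 41525 = -40406$)
$\frac{-3484547 + 4499634}{m + \frac{1}{T{\left(-1127,-1657 \right)}}} = \frac{-3484547 + 4499634}{-40406 + \frac{1}{1876}} = \frac{1015087}{-40406 + \frac{1}{1876}} = \frac{1015087}{- \frac{75801655}{1876}} = 1015087 \left(- \frac{1876}{75801655}\right) = - \frac{1904303212}{75801655}$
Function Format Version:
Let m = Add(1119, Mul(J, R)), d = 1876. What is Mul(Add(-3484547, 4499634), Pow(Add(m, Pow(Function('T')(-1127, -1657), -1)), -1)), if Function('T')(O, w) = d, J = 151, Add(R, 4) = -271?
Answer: Rational(-1904303212, 75801655) ≈ -25.122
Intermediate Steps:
R = -275 (R = Add(-4, -271) = -275)
Function('T')(O, w) = 1876
m = -40406 (m = Add(1119, Mul(151, -275)) = Add(1119, -41525) = -40406)
Mul(Add(-3484547, 4499634), Pow(Add(m, Pow(Function('T')(-1127, -1657), -1)), -1)) = Mul(Add(-3484547, 4499634), Pow(Add(-40406, Pow(1876, -1)), -1)) = Mul(1015087, Pow(Add(-40406, Rational(1, 1876)), -1)) = Mul(1015087, Pow(Rational(-75801655, 1876), -1)) = Mul(1015087, Rational(-1876, 75801655)) = Rational(-1904303212, 75801655)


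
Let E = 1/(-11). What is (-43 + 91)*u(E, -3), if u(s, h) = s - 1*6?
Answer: -3216/11 ≈ -292.36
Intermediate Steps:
E = -1/11 ≈ -0.090909
u(s, h) = -6 + s (u(s, h) = s - 6 = -6 + s)
(-43 + 91)*u(E, -3) = (-43 + 91)*(-6 - 1/11) = 48*(-67/11) = -3216/11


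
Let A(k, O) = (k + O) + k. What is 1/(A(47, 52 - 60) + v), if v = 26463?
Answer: 1/26549 ≈ 3.7666e-5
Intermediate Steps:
A(k, O) = O + 2*k (A(k, O) = (O + k) + k = O + 2*k)
1/(A(47, 52 - 60) + v) = 1/(((52 - 60) + 2*47) + 26463) = 1/((-8 + 94) + 26463) = 1/(86 + 26463) = 1/26549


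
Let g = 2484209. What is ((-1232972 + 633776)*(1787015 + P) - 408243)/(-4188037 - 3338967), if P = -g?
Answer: -417755447781/7527004 ≈ -55501.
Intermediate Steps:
P = -2484209 (P = -1*2484209 = -2484209)
((-1232972 + 633776)*(1787015 + P) - 408243)/(-4188037 - 3338967) = ((-1232972 + 633776)*(1787015 - 2484209) - 408243)/(-4188037 - 3338967) = (-599196*(-697194) - 408243)/(-7527004) = (417755856024 - 408243)*(-1/7527004) = 417755447781*(-1/7527004) = -417755447781/7527004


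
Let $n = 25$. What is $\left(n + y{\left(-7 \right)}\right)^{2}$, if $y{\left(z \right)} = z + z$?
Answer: $121$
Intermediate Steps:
$y{\left(z \right)} = 2 z$
$\left(n + y{\left(-7 \right)}\right)^{2} = \left(25 + 2 \left(-7\right)\right)^{2} = \left(25 - 14\right)^{2} = 11^{2} = 121$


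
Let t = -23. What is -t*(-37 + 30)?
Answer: -161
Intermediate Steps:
-t*(-37 + 30) = -(-23)*(-37 + 30) = -(-23)*(-7) = -1*161 = -161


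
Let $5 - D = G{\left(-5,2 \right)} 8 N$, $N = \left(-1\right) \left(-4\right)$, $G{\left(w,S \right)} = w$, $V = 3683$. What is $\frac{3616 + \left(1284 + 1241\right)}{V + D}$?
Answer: $\frac{6141}{3848} \approx 1.5959$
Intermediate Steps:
$N = 4$
$D = 165$ ($D = 5 - \left(-5\right) 8 \cdot 4 = 5 - \left(-40\right) 4 = 5 - -160 = 5 + 160 = 165$)
$\frac{3616 + \left(1284 + 1241\right)}{V + D} = \frac{3616 + \left(1284 + 1241\right)}{3683 + 165} = \frac{3616 + 2525}{3848} = 6141 \cdot \frac{1}{3848} = \frac{6141}{3848}$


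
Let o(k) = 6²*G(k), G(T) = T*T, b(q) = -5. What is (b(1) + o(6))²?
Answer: 1666681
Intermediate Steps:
G(T) = T²
o(k) = 36*k² (o(k) = 6²*k² = 36*k²)
(b(1) + o(6))² = (-5 + 36*6²)² = (-5 + 36*36)² = (-5 + 1296)² = 1291² = 1666681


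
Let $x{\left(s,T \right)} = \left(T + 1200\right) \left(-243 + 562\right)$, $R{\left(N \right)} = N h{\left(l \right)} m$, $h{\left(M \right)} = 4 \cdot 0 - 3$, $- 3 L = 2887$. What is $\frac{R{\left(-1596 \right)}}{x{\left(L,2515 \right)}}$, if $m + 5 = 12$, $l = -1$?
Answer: $\frac{33516}{1185085} \approx 0.028282$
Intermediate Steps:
$L = - \frac{2887}{3}$ ($L = \left(- \frac{1}{3}\right) 2887 = - \frac{2887}{3} \approx -962.33$)
$m = 7$ ($m = -5 + 12 = 7$)
$h{\left(M \right)} = -3$ ($h{\left(M \right)} = 0 - 3 = -3$)
$R{\left(N \right)} = - 21 N$ ($R{\left(N \right)} = N \left(-3\right) 7 = - 3 N 7 = - 21 N$)
$x{\left(s,T \right)} = 382800 + 319 T$ ($x{\left(s,T \right)} = \left(1200 + T\right) 319 = 382800 + 319 T$)
$\frac{R{\left(-1596 \right)}}{x{\left(L,2515 \right)}} = \frac{\left(-21\right) \left(-1596\right)}{382800 + 319 \cdot 2515} = \frac{33516}{382800 + 802285} = \frac{33516}{1185085}$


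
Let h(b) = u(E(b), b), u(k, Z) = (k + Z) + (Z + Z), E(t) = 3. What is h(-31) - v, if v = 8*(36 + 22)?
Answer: -554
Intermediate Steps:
u(k, Z) = k + 3*Z (u(k, Z) = (Z + k) + 2*Z = k + 3*Z)
v = 464 (v = 8*58 = 464)
h(b) = 3 + 3*b
h(-31) - v = (3 + 3*(-31)) - 1*464 = (3 - 93) - 464 = -90 - 464 = -554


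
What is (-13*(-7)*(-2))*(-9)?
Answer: 1638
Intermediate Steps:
(-13*(-7)*(-2))*(-9) = (91*(-2))*(-9) = -182*(-9) = 1638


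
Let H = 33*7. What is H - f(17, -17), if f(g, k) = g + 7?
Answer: 207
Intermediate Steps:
f(g, k) = 7 + g
H = 231
H - f(17, -17) = 231 - (7 + 17) = 231 - 1*24 = 231 - 24 = 207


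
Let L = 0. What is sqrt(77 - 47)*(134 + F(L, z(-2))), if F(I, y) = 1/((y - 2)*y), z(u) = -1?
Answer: 403*sqrt(30)/3 ≈ 735.77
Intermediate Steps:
F(I, y) = 1/(y*(-2 + y)) (F(I, y) = 1/((-2 + y)*y) = 1/(y*(-2 + y)))
sqrt(77 - 47)*(134 + F(L, z(-2))) = sqrt(77 - 47)*(134 + 1/((-1)*(-2 - 1))) = sqrt(30)*(134 - 1/(-3)) = sqrt(30)*(134 - 1*(-1/3)) = sqrt(30)*(134 + 1/3) = sqrt(30)*(403/3) = 403*sqrt(30)/3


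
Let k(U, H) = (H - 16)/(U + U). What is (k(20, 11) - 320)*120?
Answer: -38415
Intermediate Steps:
k(U, H) = (-16 + H)/(2*U) (k(U, H) = (-16 + H)/((2*U)) = (-16 + H)*(1/(2*U)) = (-16 + H)/(2*U))
(k(20, 11) - 320)*120 = ((1/2)*(-16 + 11)/20 - 320)*120 = ((1/2)*(1/20)*(-5) - 320)*120 = (-1/8 - 320)*120 = -2561/8*120 = -38415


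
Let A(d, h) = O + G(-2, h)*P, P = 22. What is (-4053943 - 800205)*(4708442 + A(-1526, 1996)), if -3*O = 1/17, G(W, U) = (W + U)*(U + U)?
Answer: -44518868896088756/51 ≈ -8.7292e+14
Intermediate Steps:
G(W, U) = 2*U*(U + W) (G(W, U) = (U + W)*(2*U) = 2*U*(U + W))
O = -1/51 (O = -1/(3*17) = -⅓*1/17 = -1/51 ≈ -0.019608)
A(d, h) = -1/51 + 44*h*(-2 + h) (A(d, h) = -1/51 + (2*h*(h - 2))*22 = -1/51 + (2*h*(-2 + h))*22 = -1/51 + 44*h*(-2 + h))
(-4053943 - 800205)*(4708442 + A(-1526, 1996)) = (-4053943 - 800205)*(4708442 + (-1/51 + 44*1996*(-2 + 1996))) = -4854148*(4708442 + (-1/51 + 44*1996*1994)) = -4854148*(4708442 + (-1/51 + 175121056)) = -4854148*(4708442 + 8931173855/51) = -4854148*9171304397/51 = -44518868896088756/51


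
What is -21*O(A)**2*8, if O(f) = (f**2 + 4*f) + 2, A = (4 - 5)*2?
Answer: -672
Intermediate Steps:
A = -2 (A = -1*2 = -2)
O(f) = 2 + f**2 + 4*f
-21*O(A)**2*8 = -21*(2 + (-2)**2 + 4*(-2))**2*8 = -21*(2 + 4 - 8)**2*8 = -21*(-2)**2*8 = -21*4*8 = -84*8 = -672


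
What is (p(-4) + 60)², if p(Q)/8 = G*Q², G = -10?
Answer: 1488400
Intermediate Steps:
p(Q) = -80*Q² (p(Q) = 8*(-10*Q²) = -80*Q²)
(p(-4) + 60)² = (-80*(-4)² + 60)² = (-80*16 + 60)² = (-1280 + 60)² = (-1220)² = 1488400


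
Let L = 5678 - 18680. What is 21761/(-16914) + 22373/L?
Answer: -18370929/6108773 ≈ -3.0073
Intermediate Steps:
L = -13002
21761/(-16914) + 22373/L = 21761/(-16914) + 22373/(-13002) = 21761*(-1/16914) + 22373*(-1/13002) = -21761/16914 - 22373/13002 = -18370929/6108773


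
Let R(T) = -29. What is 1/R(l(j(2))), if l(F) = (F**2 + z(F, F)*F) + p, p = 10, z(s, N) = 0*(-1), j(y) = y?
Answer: -1/29 ≈ -0.034483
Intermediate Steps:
z(s, N) = 0
l(F) = 10 + F**2 (l(F) = (F**2 + 0*F) + 10 = (F**2 + 0) + 10 = F**2 + 10 = 10 + F**2)
1/R(l(j(2))) = 1/(-29) = -1/29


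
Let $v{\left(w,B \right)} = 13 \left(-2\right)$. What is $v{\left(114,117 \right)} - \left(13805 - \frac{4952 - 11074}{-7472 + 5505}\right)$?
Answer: $- \frac{27199455}{1967} \approx -13828.0$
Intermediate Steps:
$v{\left(w,B \right)} = -26$
$v{\left(114,117 \right)} - \left(13805 - \frac{4952 - 11074}{-7472 + 5505}\right) = -26 - \left(13805 - \frac{4952 - 11074}{-7472 + 5505}\right) = -26 - \left(13805 + \frac{6122}{-1967}\right) = -26 - \frac{27148313}{1967} = - \frac{27199455}{1967}$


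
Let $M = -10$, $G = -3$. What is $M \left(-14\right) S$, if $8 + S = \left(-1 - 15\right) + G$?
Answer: $-3780$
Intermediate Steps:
$S = -27$ ($S = -8 - 19 = -27$)
$M \left(-14\right) S = \left(-10\right) \left(-14\right) \left(-27\right) = 140 \left(-27\right) = -3780$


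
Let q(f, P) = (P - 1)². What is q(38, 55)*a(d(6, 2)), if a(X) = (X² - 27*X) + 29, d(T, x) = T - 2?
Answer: -183708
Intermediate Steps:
d(T, x) = -2 + T
q(f, P) = (-1 + P)²
a(X) = 29 + X² - 27*X
q(38, 55)*a(d(6, 2)) = (-1 + 55)²*(29 + (-2 + 6)² - 27*(-2 + 6)) = 54²*(29 + 4² - 27*4) = 2916*(29 + 16 - 108) = 2916*(-63) = -183708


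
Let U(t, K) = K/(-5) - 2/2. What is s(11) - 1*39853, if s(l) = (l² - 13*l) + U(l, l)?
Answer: -199391/5 ≈ -39878.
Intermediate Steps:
U(t, K) = -1 - K/5 (U(t, K) = K*(-⅕) - 2*½ = -K/5 - 1 = -1 - K/5)
s(l) = -1 + l² - 66*l/5 (s(l) = (l² - 13*l) + (-1 - l/5) = -1 + l² - 66*l/5)
s(11) - 1*39853 = (-1 + 11² - 66/5*11) - 1*39853 = (-1 + 121 - 726/5) - 39853 = -126/5 - 39853 = -199391/5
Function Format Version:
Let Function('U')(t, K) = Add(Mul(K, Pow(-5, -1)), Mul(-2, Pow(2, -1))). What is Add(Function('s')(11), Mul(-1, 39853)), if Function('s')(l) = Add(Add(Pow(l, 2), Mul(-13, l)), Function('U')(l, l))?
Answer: Rational(-199391, 5) ≈ -39878.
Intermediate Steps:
Function('U')(t, K) = Add(-1, Mul(Rational(-1, 5), K)) (Function('U')(t, K) = Add(Mul(K, Rational(-1, 5)), Mul(-2, Rational(1, 2))) = Add(Mul(Rational(-1, 5), K), -1) = Add(-1, Mul(Rational(-1, 5), K)))
Function('s')(l) = Add(-1, Pow(l, 2), Mul(Rational(-66, 5), l)) (Function('s')(l) = Add(Add(Pow(l, 2), Mul(-13, l)), Add(-1, Mul(Rational(-1, 5), l))) = Add(-1, Pow(l, 2), Mul(Rational(-66, 5), l)))
Add(Function('s')(11), Mul(-1, 39853)) = Add(Add(-1, Pow(11, 2), Mul(Rational(-66, 5), 11)), Mul(-1, 39853)) = Add(Add(-1, 121, Rational(-726, 5)), -39853) = Add(Rational(-126, 5), -39853) = Rational(-199391, 5)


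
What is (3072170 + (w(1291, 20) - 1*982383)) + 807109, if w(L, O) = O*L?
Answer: 2922716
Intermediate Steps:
w(L, O) = L*O
(3072170 + (w(1291, 20) - 1*982383)) + 807109 = (3072170 + (1291*20 - 1*982383)) + 807109 = (3072170 + (25820 - 982383)) + 807109 = (3072170 - 956563) + 807109 = 2115607 + 807109 = 2922716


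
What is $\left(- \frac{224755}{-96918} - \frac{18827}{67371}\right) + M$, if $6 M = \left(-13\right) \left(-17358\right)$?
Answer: $\frac{81859958463307}{2176487526} \approx 37611.0$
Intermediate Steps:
$M = 37609$ ($M = \frac{\left(-13\right) \left(-17358\right)}{6} = \frac{1}{6} \cdot 225654 = 37609$)
$\left(- \frac{224755}{-96918} - \frac{18827}{67371}\right) + M = \left(- \frac{224755}{-96918} - \frac{18827}{67371}\right) + 37609 = \left(\left(-224755\right) \left(- \frac{1}{96918}\right) - \frac{18827}{67371}\right) + 37609 = \left(\frac{224755}{96918} - \frac{18827}{67371}\right) + 37609 = \frac{4439097973}{2176487526} + 37609 = \frac{81859958463307}{2176487526}$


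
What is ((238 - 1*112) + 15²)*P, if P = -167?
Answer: -58617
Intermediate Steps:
((238 - 1*112) + 15²)*P = ((238 - 1*112) + 15²)*(-167) = ((238 - 112) + 225)*(-167) = (126 + 225)*(-167) = 351*(-167) = -58617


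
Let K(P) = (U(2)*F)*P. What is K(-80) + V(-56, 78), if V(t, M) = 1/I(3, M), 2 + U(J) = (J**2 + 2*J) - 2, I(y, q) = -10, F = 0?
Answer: -1/10 ≈ -0.10000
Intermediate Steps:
U(J) = -4 + J**2 + 2*J (U(J) = -2 + ((J**2 + 2*J) - 2) = -2 + (-2 + J**2 + 2*J) = -4 + J**2 + 2*J)
V(t, M) = -1/10 (V(t, M) = 1/(-10) = -1/10)
K(P) = 0 (K(P) = ((-4 + 2**2 + 2*2)*0)*P = ((-4 + 4 + 4)*0)*P = (4*0)*P = 0*P = 0)
K(-80) + V(-56, 78) = 0 - 1/10 = -1/10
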